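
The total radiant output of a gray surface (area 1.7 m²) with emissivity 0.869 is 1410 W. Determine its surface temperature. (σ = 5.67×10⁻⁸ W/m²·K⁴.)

T ≈ 360 K

From P = εσAT⁴, T = (P / εσA)^(1/4) = (1410 / (0.869 × 5.67×10⁻⁸ × 1.70))^(1/4).
T = (1.68×10^10)^(1/4) = 360 K.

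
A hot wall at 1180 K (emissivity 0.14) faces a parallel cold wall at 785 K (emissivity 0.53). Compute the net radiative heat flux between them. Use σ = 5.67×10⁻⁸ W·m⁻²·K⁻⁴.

For two large parallel gray plates, q = σ(T₁⁴ − T₂⁴) / (1/ε₁ + 1/ε₂ − 1).
1/ε₁ + 1/ε₂ − 1 = 1/0.14 + 1/0.53 − 1 = 8.030.
T₁⁴ − T₂⁴ = 1.94×10^12 − 3.80×10^11 = 1.56×10^12 K⁴.
q = 5.67×10⁻⁸ × 1.56×10^12 / 8.030 = 11000 W/m².

q ≈ 11000 W/m²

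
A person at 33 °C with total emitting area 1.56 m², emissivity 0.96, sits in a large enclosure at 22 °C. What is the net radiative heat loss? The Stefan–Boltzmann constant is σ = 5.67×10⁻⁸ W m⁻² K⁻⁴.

Q ≈ 101 W

Convert: 33 °C = 306 K; 22 °C = 295 K.
Q = εσA(T⁴ − T_s⁴). T⁴ − T_s⁴ = (306)⁴ − (295)⁴ = 8.77×10^9 − 7.57×10^9 = 1.19×10^9 K⁴.
Q = 0.96 × 5.67×10⁻⁸ × 1.56 × 1.19×10^9 = 101 W.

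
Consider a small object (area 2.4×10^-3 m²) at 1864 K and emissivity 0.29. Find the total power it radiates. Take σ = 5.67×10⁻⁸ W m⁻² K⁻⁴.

P ≈ 476 W

P = εσAT⁴ = 0.29 × 5.67×10⁻⁸ × 2.40×10^-3 × (1864)⁴ = 0.29 × 5.67×10⁻⁸ × 2.40×10^-3 × 1.21×10^13.
P = 476 W.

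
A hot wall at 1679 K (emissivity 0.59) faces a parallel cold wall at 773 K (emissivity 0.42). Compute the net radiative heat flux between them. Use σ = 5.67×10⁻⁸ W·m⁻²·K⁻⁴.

For two large parallel gray plates, q = σ(T₁⁴ − T₂⁴) / (1/ε₁ + 1/ε₂ − 1).
1/ε₁ + 1/ε₂ − 1 = 1/0.59 + 1/0.42 − 1 = 3.076.
T₁⁴ − T₂⁴ = 7.95×10^12 − 3.57×10^11 = 7.59×10^12 K⁴.
q = 5.67×10⁻⁸ × 7.59×10^12 / 3.076 = 1.40×10^5 W/m².

q ≈ 1.40×10^5 W/m²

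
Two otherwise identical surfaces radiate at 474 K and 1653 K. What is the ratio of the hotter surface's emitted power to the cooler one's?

P ∝ T⁴, so the ratio is (1653/474)⁴ = (3.487)⁴ = 148.

ratio ≈ 148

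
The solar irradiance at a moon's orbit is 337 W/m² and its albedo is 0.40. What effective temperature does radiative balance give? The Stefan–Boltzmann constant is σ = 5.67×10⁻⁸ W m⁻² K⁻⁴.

Power absorbed = (1−a)S·πR²; power emitted = 4πR²σT⁴. Equating and cancelling πR²:
T = ((1−a)S / 4σ)^(1/4) = (202 / (4 × 5.67×10⁻⁸))^(1/4) = (8.92×10^8)^(1/4).
T = 173 K.

T ≈ 173 K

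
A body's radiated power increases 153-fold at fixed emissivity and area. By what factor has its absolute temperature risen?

factor ≈ 3.52

P ∝ T⁴ ⇒ T ∝ P^(1/4), so T scales by (153)^(1/4) = 3.52.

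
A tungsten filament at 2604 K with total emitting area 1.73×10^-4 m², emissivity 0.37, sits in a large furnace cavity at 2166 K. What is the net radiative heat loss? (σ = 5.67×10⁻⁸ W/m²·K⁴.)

Q ≈ 87.0 W

Q = εσA(T⁴ − T_s⁴). T⁴ − T_s⁴ = (2604)⁴ − (2166)⁴ = 4.60×10^13 − 2.20×10^13 = 2.40×10^13 K⁴.
Q = 0.37 × 5.67×10⁻⁸ × 1.73×10^-4 × 2.40×10^13 = 87.0 W.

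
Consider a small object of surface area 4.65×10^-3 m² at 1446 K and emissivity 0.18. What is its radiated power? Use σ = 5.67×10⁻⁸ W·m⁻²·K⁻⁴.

P ≈ 207 W

Stefan–Boltzmann: P = εσAT⁴ = 0.18 × 5.67×10⁻⁸ × 4.65×10^-3 × (1446)⁴ = 0.18 × 5.67×10⁻⁸ × 4.65×10^-3 × 4.37×10^12.
P = 207 W.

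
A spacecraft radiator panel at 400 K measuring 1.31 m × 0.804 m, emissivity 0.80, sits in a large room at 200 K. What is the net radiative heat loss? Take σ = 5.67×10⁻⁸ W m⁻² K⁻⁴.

A = 1.31 × 0.804 = 1.05 m².
Q = εσA(T⁴ − T_s⁴). T⁴ − T_s⁴ = (400)⁴ − (200)⁴ = 2.56×10^10 − 1.60×10^9 = 2.40×10^10 K⁴.
Q = 0.80 × 5.67×10⁻⁸ × 1.05 × 2.40×10^10 = 1150 W.

Q ≈ 1150 W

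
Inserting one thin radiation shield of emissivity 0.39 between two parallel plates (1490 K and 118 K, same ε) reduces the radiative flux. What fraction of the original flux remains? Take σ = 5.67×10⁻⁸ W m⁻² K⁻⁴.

ratio ≈ 0.500

With N identical shields there are N+1 = 2 gaps in series, each with the same radiative resistance, so the flux falls to 1/(N+1) of its unshielded value.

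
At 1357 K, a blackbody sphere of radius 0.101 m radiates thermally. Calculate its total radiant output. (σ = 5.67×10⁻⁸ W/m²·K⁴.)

P ≈ 24600 W

A = 4πr² = 4π × (0.101)² = 0.128 m².
P = σAT⁴ = 5.67×10⁻⁸ × 0.128 × (1357)⁴ = 5.67×10⁻⁸ × 0.128 × 3.39×10^12.
P = 24600 W.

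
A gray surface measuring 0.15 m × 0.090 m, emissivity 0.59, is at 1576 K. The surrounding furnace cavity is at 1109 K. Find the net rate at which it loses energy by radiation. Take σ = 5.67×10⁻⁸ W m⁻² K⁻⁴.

Q ≈ 2100 W

A = 0.15 × 0.090 = 0.0135 m².
Q = εσA(T⁴ − T_s⁴). T⁴ − T_s⁴ = (1576)⁴ − (1109)⁴ = 6.17×10^12 − 1.51×10^12 = 4.66×10^12 K⁴.
Q = 0.59 × 5.67×10⁻⁸ × 0.0135 × 4.66×10^12 = 2100 W.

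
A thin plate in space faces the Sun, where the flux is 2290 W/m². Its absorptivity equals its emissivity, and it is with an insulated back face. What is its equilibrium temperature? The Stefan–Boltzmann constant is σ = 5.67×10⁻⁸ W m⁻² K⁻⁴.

Absorbed flux αS = emitted flux εσT⁴ (one radiating face); with α = ε, T = (S/σ)^(1/4).
T = (2290 / 5.67×10⁻⁸)^(1/4) = (4.04×10^10)^(1/4).
T = 448 K.

T ≈ 448 K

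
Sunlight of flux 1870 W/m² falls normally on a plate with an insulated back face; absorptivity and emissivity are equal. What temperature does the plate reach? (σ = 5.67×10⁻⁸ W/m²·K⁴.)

T ≈ 426 K

Absorbed flux αS = emitted flux εσT⁴ (one radiating face); with α = ε, T = (S/σ)^(1/4).
T = (1870 / 5.67×10⁻⁸)^(1/4) = (3.30×10^10)^(1/4).
T = 426 K.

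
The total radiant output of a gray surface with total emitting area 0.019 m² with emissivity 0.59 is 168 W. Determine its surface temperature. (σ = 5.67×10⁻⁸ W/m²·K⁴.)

T ≈ 717 K

From P = εσAT⁴, T = (P / εσA)^(1/4) = (168 / (0.59 × 5.67×10⁻⁸ × 0.0190))^(1/4).
T = (2.64×10^11)^(1/4) = 717 K.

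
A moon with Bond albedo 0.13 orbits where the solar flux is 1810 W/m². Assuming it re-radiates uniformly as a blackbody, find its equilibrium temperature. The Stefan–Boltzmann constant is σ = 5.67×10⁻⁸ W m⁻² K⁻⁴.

T ≈ 289 K

Power absorbed = (1−a)S·πR²; power emitted = 4πR²σT⁴. Equating and cancelling πR²:
T = ((1−a)S / 4σ)^(1/4) = (1570 / (4 × 5.67×10⁻⁸))^(1/4) = (6.94×10^9)^(1/4).
T = 289 K.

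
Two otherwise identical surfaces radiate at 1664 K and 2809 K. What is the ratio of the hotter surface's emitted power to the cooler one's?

P ∝ T⁴, so the ratio is (2809/1664)⁴ = (1.688)⁴ = 8.12.

ratio ≈ 8.12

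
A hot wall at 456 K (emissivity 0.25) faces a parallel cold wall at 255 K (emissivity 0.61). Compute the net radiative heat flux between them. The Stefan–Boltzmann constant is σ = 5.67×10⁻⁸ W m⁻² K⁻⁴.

q ≈ 477 W/m²

For two large parallel gray plates, q = σ(T₁⁴ − T₂⁴) / (1/ε₁ + 1/ε₂ − 1).
1/ε₁ + 1/ε₂ − 1 = 1/0.25 + 1/0.61 − 1 = 4.639.
T₁⁴ − T₂⁴ = 4.32×10^10 − 4.23×10^9 = 3.90×10^10 K⁴.
q = 5.67×10⁻⁸ × 3.90×10^10 / 4.639 = 477 W/m².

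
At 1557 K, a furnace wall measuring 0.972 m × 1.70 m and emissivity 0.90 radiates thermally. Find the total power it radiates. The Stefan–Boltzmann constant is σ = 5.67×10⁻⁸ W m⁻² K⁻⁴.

P ≈ 4.96×10^5 W

A = 0.972 × 1.70 = 1.65 m².
Stefan–Boltzmann: P = εσAT⁴ = 0.90 × 5.67×10⁻⁸ × 1.65 × (1557)⁴ = 0.90 × 5.67×10⁻⁸ × 1.65 × 5.88×10^12.
P = 4.96×10^5 W.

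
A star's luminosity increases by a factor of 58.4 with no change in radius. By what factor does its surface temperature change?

factor ≈ 2.76

P ∝ T⁴ ⇒ T ∝ P^(1/4), so T scales by (58.4)^(1/4) = 2.76.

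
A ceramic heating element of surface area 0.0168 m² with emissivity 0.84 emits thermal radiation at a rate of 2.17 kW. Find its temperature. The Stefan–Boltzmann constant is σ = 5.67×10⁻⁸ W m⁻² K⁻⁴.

T ≈ 1280 K

From P = εσAT⁴, T = (P / εσA)^(1/4) = (2170 / (0.84 × 5.67×10⁻⁸ × 0.0168))^(1/4).
T = (2.71×10^12)^(1/4) = 1280 K.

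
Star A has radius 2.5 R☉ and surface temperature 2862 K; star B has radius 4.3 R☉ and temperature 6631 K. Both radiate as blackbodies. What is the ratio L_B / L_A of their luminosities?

L = 4πR²σT⁴ ∝ R²T⁴, so L_B/L_A = (4.3/2.5)² × (6631/2862)⁴ = 2.96 × 28.8 = 85.3.

L_B/L_A ≈ 85.3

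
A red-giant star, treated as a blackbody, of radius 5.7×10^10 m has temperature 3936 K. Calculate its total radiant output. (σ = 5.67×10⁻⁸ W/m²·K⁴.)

A = 4πr² = 4π × (5.7×10^10)² = 4.08×10^22 m².
P = σAT⁴ = 5.67×10⁻⁸ × 4.08×10^22 × (3936)⁴ = 5.67×10⁻⁸ × 4.08×10^22 × 2.40×10^14.
P = 5.56×10^29 W.

P ≈ 5.56×10^29 W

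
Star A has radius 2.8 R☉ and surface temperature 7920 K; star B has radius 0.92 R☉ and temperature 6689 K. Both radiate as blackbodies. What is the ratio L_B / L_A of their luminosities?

L = 4πR²σT⁴ ∝ R²T⁴, so L_B/L_A = (0.92/2.8)² × (6689/7920)⁴ = 0.108 × 0.509 = 0.0549.

L_B/L_A ≈ 0.0549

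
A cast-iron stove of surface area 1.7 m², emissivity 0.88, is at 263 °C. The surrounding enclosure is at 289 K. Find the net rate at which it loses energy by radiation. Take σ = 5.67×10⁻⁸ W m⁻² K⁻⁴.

Q ≈ 6410 W

Convert: 263 °C = 536 K.
Q = εσA(T⁴ − T_s⁴). T⁴ − T_s⁴ = (536)⁴ − (289)⁴ = 8.25×10^10 − 6.98×10^9 = 7.56×10^10 K⁴.
Q = 0.88 × 5.67×10⁻⁸ × 1.70 × 7.56×10^10 = 6410 W.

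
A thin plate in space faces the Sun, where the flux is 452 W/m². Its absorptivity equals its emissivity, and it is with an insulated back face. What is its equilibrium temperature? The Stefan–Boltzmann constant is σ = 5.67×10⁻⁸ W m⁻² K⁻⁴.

Absorbed flux αS = emitted flux εσT⁴ (one radiating face); with α = ε, T = (S/σ)^(1/4).
T = (452 / 5.67×10⁻⁸)^(1/4) = (7.97×10^9)^(1/4).
T = 299 K.

T ≈ 299 K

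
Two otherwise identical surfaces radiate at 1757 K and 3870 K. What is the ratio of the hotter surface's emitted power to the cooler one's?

P ∝ T⁴, so the ratio is (3870/1757)⁴ = (2.203)⁴ = 23.5.

ratio ≈ 23.5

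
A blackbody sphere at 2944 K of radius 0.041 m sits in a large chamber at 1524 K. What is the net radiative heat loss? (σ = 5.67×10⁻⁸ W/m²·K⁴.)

A = 4πr² = 4π × (0.041)² = 0.0211 m².
Q = σA(T⁴ − T_s⁴). T⁴ − T_s⁴ = (2944)⁴ − (1524)⁴ = 7.51×10^13 − 5.39×10^12 = 6.97×10^13 K⁴.
Q = 5.67×10⁻⁸ × 0.0211 × 6.97×10^13 = 83500 W.

Q ≈ 83500 W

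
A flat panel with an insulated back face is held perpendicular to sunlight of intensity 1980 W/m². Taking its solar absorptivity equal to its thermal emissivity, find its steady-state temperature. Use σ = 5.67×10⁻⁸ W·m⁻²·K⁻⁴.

Absorbed flux αS = emitted flux εσT⁴ (one radiating face); with α = ε, T = (S/σ)^(1/4).
T = (1980 / 5.67×10⁻⁸)^(1/4) = (3.49×10^10)^(1/4).
T = 432 K.

T ≈ 432 K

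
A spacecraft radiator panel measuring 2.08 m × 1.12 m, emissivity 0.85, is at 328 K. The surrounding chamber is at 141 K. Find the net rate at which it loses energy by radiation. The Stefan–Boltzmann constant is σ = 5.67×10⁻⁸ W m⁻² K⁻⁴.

Q ≈ 1260 W

A = 2.08 × 1.12 = 2.33 m².
Q = εσA(T⁴ − T_s⁴). T⁴ − T_s⁴ = (328)⁴ − (141)⁴ = 1.16×10^10 − 3.95×10^8 = 1.12×10^10 K⁴.
Q = 0.85 × 5.67×10⁻⁸ × 2.33 × 1.12×10^10 = 1260 W.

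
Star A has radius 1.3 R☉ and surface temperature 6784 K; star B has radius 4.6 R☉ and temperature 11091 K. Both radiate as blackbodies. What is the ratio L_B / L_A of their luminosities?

L = 4πR²σT⁴ ∝ R²T⁴, so L_B/L_A = (4.6/1.3)² × (11091/6784)⁴ = 12.5 × 7.14 = 89.4.

L_B/L_A ≈ 89.4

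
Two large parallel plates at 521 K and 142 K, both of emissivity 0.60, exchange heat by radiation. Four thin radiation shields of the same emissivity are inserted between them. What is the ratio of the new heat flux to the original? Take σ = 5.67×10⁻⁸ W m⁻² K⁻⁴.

ratio ≈ 0.200

With N identical shields there are N+1 = 5 gaps in series, each with the same radiative resistance, so the flux falls to 1/(N+1) of its unshielded value.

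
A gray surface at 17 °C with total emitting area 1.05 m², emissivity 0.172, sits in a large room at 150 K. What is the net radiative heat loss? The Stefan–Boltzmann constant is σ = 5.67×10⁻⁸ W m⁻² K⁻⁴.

Convert: 17 °C = 290 K.
Q = εσA(T⁴ − T_s⁴). T⁴ − T_s⁴ = (290)⁴ − (150)⁴ = 7.07×10^9 − 5.06×10^8 = 6.57×10^9 K⁴.
Q = 0.172 × 5.67×10⁻⁸ × 1.05 × 6.57×10^9 = 67.2 W.

Q ≈ 67.2 W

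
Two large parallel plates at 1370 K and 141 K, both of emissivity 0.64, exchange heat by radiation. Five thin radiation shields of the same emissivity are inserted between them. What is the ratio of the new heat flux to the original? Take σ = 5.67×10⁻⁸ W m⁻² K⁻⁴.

ratio ≈ 0.167

With N identical shields there are N+1 = 6 gaps in series, each with the same radiative resistance, so the flux falls to 1/(N+1) of its unshielded value.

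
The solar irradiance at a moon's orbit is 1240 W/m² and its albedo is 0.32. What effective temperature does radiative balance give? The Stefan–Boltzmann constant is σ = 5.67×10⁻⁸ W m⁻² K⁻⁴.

T ≈ 247 K

Power absorbed = (1−a)S·πR²; power emitted = 4πR²σT⁴. Equating and cancelling πR²:
T = ((1−a)S / 4σ)^(1/4) = (843 / (4 × 5.67×10⁻⁸))^(1/4) = (3.72×10^9)^(1/4).
T = 247 K.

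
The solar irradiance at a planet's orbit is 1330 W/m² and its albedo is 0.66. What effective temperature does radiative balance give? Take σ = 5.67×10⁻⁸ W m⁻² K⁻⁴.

Power absorbed = (1−a)S·πR²; power emitted = 4πR²σT⁴. Equating and cancelling πR²:
T = ((1−a)S / 4σ)^(1/4) = (452 / (4 × 5.67×10⁻⁸))^(1/4) = (1.99×10^9)^(1/4).
T = 211 K.

T ≈ 211 K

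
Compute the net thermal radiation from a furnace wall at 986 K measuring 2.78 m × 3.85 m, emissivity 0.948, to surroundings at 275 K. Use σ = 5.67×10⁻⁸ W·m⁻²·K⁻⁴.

A = 2.78 × 3.85 = 10.7 m².
Q = εσA(T⁴ − T_s⁴). T⁴ − T_s⁴ = (986)⁴ − (275)⁴ = 9.45×10^11 − 5.72×10^9 = 9.39×10^11 K⁴.
Q = 0.948 × 5.67×10⁻⁸ × 10.7 × 9.39×10^11 = 5.40×10^5 W.

Q ≈ 5.40×10^5 W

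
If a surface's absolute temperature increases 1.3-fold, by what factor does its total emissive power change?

P ∝ T⁴, so the power scales as (1.3)⁴ = 2.86.

factor ≈ 2.86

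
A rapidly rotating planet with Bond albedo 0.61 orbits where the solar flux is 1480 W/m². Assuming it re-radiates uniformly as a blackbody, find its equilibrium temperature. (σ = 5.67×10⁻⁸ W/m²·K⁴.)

Power absorbed = (1−a)S·πR²; power emitted = 4πR²σT⁴. Equating and cancelling πR²:
T = ((1−a)S / 4σ)^(1/4) = (577 / (4 × 5.67×10⁻⁸))^(1/4) = (2.54×10^9)^(1/4).
T = 225 K.

T ≈ 225 K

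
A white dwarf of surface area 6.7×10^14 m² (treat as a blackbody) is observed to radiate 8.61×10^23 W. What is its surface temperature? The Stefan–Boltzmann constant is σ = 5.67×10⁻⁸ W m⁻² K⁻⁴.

From P = σAT⁴, T = (P / σA)^(1/4) = (8.61×10^23 / (5.67×10⁻⁸ × 6.70×10^14))^(1/4).
T = (2.27×10^16)^(1/4) = 12300 K.

T ≈ 12300 K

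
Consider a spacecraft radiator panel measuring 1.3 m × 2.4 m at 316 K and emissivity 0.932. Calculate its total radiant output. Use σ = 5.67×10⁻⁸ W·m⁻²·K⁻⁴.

A = 1.3 × 2.4 = 3.12 m².
P = εσAT⁴ = 0.932 × 5.67×10⁻⁸ × 3.12 × (316)⁴ = 0.932 × 5.67×10⁻⁸ × 3.12 × 9.97×10^9.
P = 1640 W.

P ≈ 1640 W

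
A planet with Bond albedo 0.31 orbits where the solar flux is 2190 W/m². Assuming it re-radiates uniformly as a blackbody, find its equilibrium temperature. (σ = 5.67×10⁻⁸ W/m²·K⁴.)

Power absorbed = (1−a)S·πR²; power emitted = 4πR²σT⁴. Equating and cancelling πR²:
T = ((1−a)S / 4σ)^(1/4) = (1510 / (4 × 5.67×10⁻⁸))^(1/4) = (6.66×10^9)^(1/4).
T = 286 K.

T ≈ 286 K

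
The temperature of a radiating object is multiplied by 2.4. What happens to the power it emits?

factor ≈ 33.2

P ∝ T⁴, so the power scales as (2.4)⁴ = 33.2.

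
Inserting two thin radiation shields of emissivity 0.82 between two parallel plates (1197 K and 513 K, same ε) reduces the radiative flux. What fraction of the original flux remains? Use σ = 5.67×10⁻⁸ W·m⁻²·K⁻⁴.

With N identical shields there are N+1 = 3 gaps in series, each with the same radiative resistance, so the flux falls to 1/(N+1) of its unshielded value.

ratio ≈ 0.333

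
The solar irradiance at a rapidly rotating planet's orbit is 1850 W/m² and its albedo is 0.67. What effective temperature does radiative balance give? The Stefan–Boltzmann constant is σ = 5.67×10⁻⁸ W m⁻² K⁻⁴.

Power absorbed = (1−a)S·πR²; power emitted = 4πR²σT⁴. Equating and cancelling πR²:
T = ((1−a)S / 4σ)^(1/4) = (610 / (4 × 5.67×10⁻⁸))^(1/4) = (2.69×10^9)^(1/4).
T = 228 K.

T ≈ 228 K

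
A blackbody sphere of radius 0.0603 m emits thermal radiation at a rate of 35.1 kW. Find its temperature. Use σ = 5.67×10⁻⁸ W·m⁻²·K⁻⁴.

A = 4πr² = 4π × (0.0603)² = 0.0457 m².
From P = σAT⁴, T = (P / σA)^(1/4) = (35100 / (5.67×10⁻⁸ × 0.0457))^(1/4).
T = (1.35×10^13)^(1/4) = 1920 K.

T ≈ 1920 K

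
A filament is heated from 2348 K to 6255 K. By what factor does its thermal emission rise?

ratio ≈ 50.4

P ∝ T⁴, so the ratio is (6255/2348)⁴ = (2.664)⁴ = 50.4.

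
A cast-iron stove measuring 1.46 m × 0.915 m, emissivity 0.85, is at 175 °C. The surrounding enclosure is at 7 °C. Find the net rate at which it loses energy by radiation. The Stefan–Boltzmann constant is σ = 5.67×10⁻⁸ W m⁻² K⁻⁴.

A = 1.46 × 0.915 = 1.34 m².
Convert: 175 °C = 448 K; 7 °C = 280 K.
Q = εσA(T⁴ − T_s⁴). T⁴ − T_s⁴ = (448)⁴ − (280)⁴ = 4.03×10^10 − 6.15×10^9 = 3.41×10^10 K⁴.
Q = 0.85 × 5.67×10⁻⁸ × 1.34 × 3.41×10^10 = 2200 W.

Q ≈ 2200 W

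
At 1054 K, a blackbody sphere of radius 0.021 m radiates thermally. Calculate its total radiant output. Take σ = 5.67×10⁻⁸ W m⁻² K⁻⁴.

P ≈ 388 W

A = 4πr² = 4π × (0.021)² = 5.54×10^-3 m².
P = σAT⁴ = 5.67×10⁻⁸ × 5.54×10^-3 × (1054)⁴ = 5.67×10⁻⁸ × 5.54×10^-3 × 1.23×10^12.
P = 388 W.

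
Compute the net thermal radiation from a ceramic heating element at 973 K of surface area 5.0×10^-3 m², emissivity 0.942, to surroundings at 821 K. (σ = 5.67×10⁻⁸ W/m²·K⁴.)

Q = εσA(T⁴ − T_s⁴). T⁴ − T_s⁴ = (973)⁴ − (821)⁴ = 8.96×10^11 − 4.54×10^11 = 4.42×10^11 K⁴.
Q = 0.942 × 5.67×10⁻⁸ × 5.00×10^-3 × 4.42×10^11 = 118 W.

Q ≈ 118 W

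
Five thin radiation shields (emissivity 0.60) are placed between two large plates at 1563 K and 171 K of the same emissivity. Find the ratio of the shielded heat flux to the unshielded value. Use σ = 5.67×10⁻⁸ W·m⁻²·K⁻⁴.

With N identical shields there are N+1 = 6 gaps in series, each with the same radiative resistance, so the flux falls to 1/(N+1) of its unshielded value.

ratio ≈ 0.167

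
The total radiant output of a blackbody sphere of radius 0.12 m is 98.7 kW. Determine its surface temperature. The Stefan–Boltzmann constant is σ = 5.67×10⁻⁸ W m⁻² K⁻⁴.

A = 4πr² = 4π × (0.12)² = 0.181 m².
From P = σAT⁴, T = (P / σA)^(1/4) = (98700 / (5.67×10⁻⁸ × 0.181))^(1/4).
T = (9.62×10^12)^(1/4) = 1760 K.

T ≈ 1760 K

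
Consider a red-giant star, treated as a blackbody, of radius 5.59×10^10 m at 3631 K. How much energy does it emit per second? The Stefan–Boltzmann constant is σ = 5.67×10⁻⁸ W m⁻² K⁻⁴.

P ≈ 3.87×10^29 W

A = 4πr² = 4π × (5.59×10^10)² = 3.93×10^22 m².
P = σAT⁴ = 5.67×10⁻⁸ × 3.93×10^22 × (3631)⁴ = 5.67×10⁻⁸ × 3.93×10^22 × 1.74×10^14.
P = 3.87×10^29 W.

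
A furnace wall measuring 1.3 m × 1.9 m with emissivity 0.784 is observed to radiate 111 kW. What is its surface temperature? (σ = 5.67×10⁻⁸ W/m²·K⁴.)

T ≈ 1000 K

A = 1.3 × 1.9 = 2.47 m².
From P = εσAT⁴, T = (P / εσA)^(1/4) = (1.11×10^5 / (0.784 × 5.67×10⁻⁸ × 2.47))^(1/4).
T = (1.01×10^12)^(1/4) = 1000 K.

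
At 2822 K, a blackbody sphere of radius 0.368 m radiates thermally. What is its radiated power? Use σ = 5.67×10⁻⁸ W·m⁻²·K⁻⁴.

P ≈ 6.12×10^6 W

A = 4πr² = 4π × (0.368)² = 1.70 m².
P = σAT⁴ = 5.67×10⁻⁸ × 1.70 × (2822)⁴ = 5.67×10⁻⁸ × 1.70 × 6.34×10^13.
P = 6.12×10^6 W.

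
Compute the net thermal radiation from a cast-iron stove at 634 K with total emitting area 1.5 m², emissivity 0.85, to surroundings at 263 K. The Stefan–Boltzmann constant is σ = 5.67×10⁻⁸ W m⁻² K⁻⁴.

Q = εσA(T⁴ − T_s⁴). T⁴ − T_s⁴ = (634)⁴ − (263)⁴ = 1.62×10^11 − 4.78×10^9 = 1.57×10^11 K⁴.
Q = 0.85 × 5.67×10⁻⁸ × 1.50 × 1.57×10^11 = 11300 W.

Q ≈ 11300 W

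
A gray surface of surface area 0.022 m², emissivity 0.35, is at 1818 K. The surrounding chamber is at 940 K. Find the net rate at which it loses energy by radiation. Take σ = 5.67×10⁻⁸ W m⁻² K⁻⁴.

Q = εσA(T⁴ − T_s⁴). T⁴ − T_s⁴ = (1818)⁴ − (940)⁴ = 1.09×10^13 − 7.81×10^11 = 1.01×10^13 K⁴.
Q = 0.35 × 5.67×10⁻⁸ × 0.0220 × 1.01×10^13 = 4430 W.

Q ≈ 4430 W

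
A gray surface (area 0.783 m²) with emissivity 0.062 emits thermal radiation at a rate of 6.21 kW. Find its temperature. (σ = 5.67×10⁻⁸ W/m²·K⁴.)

T ≈ 1230 K

From P = εσAT⁴, T = (P / εσA)^(1/4) = (6210 / (0.062 × 5.67×10⁻⁸ × 0.783))^(1/4).
T = (2.26×10^12)^(1/4) = 1230 K.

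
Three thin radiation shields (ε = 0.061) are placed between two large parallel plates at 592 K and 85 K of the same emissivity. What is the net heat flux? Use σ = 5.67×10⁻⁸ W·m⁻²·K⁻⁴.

Each of the 4 gaps contributes resistance (2/ε − 1) = 2/0.061 − 1 = 31.79; total = 127.1.
q = σ(T₁⁴ − T₂⁴) / 127.1 = 5.67×10⁻⁸ × 1.23×10^11 / 127.1 = 54.7 W/m².

q ≈ 54.7 W/m²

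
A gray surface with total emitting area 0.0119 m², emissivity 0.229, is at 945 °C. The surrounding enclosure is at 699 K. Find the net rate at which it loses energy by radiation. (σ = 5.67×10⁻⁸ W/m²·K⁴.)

Convert: 945 °C = 1218 K.
Q = εσA(T⁴ − T_s⁴). T⁴ − T_s⁴ = (1218)⁴ − (699)⁴ = 2.20×10^12 − 2.39×10^11 = 1.96×10^12 K⁴.
Q = 0.229 × 5.67×10⁻⁸ × 0.0119 × 1.96×10^12 = 303 W.

Q ≈ 303 W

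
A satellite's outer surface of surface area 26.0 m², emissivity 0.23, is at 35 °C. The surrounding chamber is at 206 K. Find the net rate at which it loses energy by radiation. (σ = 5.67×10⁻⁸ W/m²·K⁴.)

Convert: 35 °C = 308 K.
Q = εσA(T⁴ − T_s⁴). T⁴ − T_s⁴ = (308)⁴ − (206)⁴ = 9.00×10^9 − 1.80×10^9 = 7.20×10^9 K⁴.
Q = 0.23 × 5.67×10⁻⁸ × 26.0 × 7.20×10^9 = 2440 W.

Q ≈ 2440 W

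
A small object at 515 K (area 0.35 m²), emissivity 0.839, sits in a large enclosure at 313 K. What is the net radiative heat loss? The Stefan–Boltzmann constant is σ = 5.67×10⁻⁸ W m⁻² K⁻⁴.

Q ≈ 1010 W

Q = εσA(T⁴ − T_s⁴). T⁴ − T_s⁴ = (515)⁴ − (313)⁴ = 7.03×10^10 − 9.60×10^9 = 6.07×10^10 K⁴.
Q = 0.839 × 5.67×10⁻⁸ × 0.350 × 6.07×10^10 = 1010 W.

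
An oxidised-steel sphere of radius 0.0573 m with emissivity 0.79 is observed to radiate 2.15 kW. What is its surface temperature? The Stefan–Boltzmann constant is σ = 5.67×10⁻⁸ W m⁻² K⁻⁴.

T ≈ 1040 K

A = 4πr² = 4π × (0.0573)² = 0.0413 m².
From P = εσAT⁴, T = (P / εσA)^(1/4) = (2150 / (0.79 × 5.67×10⁻⁸ × 0.0413))^(1/4).
T = (1.16×10^12)^(1/4) = 1040 K.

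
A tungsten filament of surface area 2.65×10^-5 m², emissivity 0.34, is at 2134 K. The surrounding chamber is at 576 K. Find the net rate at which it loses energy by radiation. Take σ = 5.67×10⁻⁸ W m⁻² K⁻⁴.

Q ≈ 10.5 W

Q = εσA(T⁴ − T_s⁴). T⁴ − T_s⁴ = (2134)⁴ − (576)⁴ = 2.07×10^13 − 1.10×10^11 = 2.06×10^13 K⁴.
Q = 0.34 × 5.67×10⁻⁸ × 2.65×10^-5 × 2.06×10^13 = 10.5 W.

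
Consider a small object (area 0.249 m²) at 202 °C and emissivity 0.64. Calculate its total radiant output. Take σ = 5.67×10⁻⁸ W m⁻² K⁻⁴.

P ≈ 460 W

202 °C = 475 K.
Stefan–Boltzmann: P = εσAT⁴ = 0.64 × 5.67×10⁻⁸ × 0.249 × (475)⁴ = 0.64 × 5.67×10⁻⁸ × 0.249 × 5.09×10^10.
P = 460 W.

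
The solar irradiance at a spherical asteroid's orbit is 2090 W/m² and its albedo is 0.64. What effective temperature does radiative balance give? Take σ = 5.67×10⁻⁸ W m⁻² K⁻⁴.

T ≈ 240 K

Power absorbed = (1−a)S·πR²; power emitted = 4πR²σT⁴. Equating and cancelling πR²:
T = ((1−a)S / 4σ)^(1/4) = (752 / (4 × 5.67×10⁻⁸))^(1/4) = (3.32×10^9)^(1/4).
T = 240 K.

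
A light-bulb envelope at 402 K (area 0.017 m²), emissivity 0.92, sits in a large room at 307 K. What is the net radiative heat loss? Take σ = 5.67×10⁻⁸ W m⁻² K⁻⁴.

Q ≈ 15.3 W

Q = εσA(T⁴ − T_s⁴). T⁴ − T_s⁴ = (402)⁴ − (307)⁴ = 2.61×10^10 − 8.88×10^9 = 1.72×10^10 K⁴.
Q = 0.92 × 5.67×10⁻⁸ × 0.0170 × 1.72×10^10 = 15.3 W.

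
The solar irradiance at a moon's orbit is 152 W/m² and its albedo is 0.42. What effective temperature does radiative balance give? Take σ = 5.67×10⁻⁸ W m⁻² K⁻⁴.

Power absorbed = (1−a)S·πR²; power emitted = 4πR²σT⁴. Equating and cancelling πR²:
T = ((1−a)S / 4σ)^(1/4) = (88.2 / (4 × 5.67×10⁻⁸))^(1/4) = (3.89×10^8)^(1/4).
T = 140 K.

T ≈ 140 K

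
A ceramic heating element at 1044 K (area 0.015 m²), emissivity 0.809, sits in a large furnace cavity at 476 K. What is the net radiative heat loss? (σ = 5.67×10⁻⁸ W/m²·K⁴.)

Q = εσA(T⁴ − T_s⁴). T⁴ − T_s⁴ = (1044)⁴ − (476)⁴ = 1.19×10^12 − 5.13×10^10 = 1.14×10^12 K⁴.
Q = 0.809 × 5.67×10⁻⁸ × 0.0150 × 1.14×10^12 = 782 W.

Q ≈ 782 W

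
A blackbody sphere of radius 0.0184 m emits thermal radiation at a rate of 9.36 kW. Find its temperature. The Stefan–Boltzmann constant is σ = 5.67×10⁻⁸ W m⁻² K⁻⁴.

A = 4πr² = 4π × (0.0184)² = 4.25×10^-3 m².
From P = σAT⁴, T = (P / σA)^(1/4) = (9360 / (5.67×10⁻⁸ × 4.25×10^-3))^(1/4).
T = (3.88×10^13)^(1/4) = 2500 K.

T ≈ 2500 K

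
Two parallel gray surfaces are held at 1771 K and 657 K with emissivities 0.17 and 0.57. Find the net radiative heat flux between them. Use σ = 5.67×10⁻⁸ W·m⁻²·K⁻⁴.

q ≈ 82500 W/m²

For two large parallel gray plates, q = σ(T₁⁴ − T₂⁴) / (1/ε₁ + 1/ε₂ − 1).
1/ε₁ + 1/ε₂ − 1 = 1/0.17 + 1/0.57 − 1 = 6.637.
T₁⁴ − T₂⁴ = 9.84×10^12 − 1.86×10^11 = 9.65×10^12 K⁴.
q = 5.67×10⁻⁸ × 9.65×10^12 / 6.637 = 82500 W/m².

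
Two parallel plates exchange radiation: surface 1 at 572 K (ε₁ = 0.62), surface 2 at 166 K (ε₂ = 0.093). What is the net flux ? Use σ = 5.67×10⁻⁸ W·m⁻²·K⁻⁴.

For two large parallel gray plates, q = σ(T₁⁴ − T₂⁴) / (1/ε₁ + 1/ε₂ − 1).
1/ε₁ + 1/ε₂ − 1 = 1/0.62 + 1/0.093 − 1 = 11.37.
T₁⁴ − T₂⁴ = 1.07×10^11 − 7.59×10^8 = 1.06×10^11 K⁴.
q = 5.67×10⁻⁸ × 1.06×10^11 / 11.37 = 530 W/m².

q ≈ 530 W/m²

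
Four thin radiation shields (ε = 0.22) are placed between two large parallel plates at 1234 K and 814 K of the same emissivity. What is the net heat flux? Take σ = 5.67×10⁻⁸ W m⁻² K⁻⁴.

q ≈ 2630 W/m²

Each of the 5 gaps contributes resistance (2/ε − 1) = 2/0.22 − 1 = 8.091; total = 40.45.
q = σ(T₁⁴ − T₂⁴) / 40.45 = 5.67×10⁻⁸ × 1.88×10^12 / 40.45 = 2630 W/m².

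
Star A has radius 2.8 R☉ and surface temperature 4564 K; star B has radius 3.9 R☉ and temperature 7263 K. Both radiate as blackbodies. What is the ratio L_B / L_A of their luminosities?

L_B/L_A ≈ 12.4

L = 4πR²σT⁴ ∝ R²T⁴, so L_B/L_A = (3.9/2.8)² × (7263/4564)⁴ = 1.94 × 6.41 = 12.4.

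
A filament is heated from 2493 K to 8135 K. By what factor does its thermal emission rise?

ratio ≈ 113

P ∝ T⁴, so the ratio is (8135/2493)⁴ = (3.263)⁴ = 113.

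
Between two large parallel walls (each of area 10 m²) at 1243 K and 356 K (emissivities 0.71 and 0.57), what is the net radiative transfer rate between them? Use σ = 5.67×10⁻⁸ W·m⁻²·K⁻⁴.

For two large parallel gray plates, q = σ(T₁⁴ − T₂⁴) / (1/ε₁ + 1/ε₂ − 1).
1/ε₁ + 1/ε₂ − 1 = 1/0.71 + 1/0.57 − 1 = 2.163.
T₁⁴ − T₂⁴ = 2.39×10^12 − 1.61×10^10 = 2.37×10^12 K⁴.
q = 5.67×10⁻⁸ × 2.37×10^12 / 2.163 = 62200 W/m².
Q = q·A = 62200 × 10 = 6.22×10^5 W.

Q ≈ 6.22×10^5 W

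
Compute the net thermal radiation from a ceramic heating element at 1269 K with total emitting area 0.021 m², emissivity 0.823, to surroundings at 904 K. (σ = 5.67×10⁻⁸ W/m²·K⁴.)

Q = εσA(T⁴ − T_s⁴). T⁴ − T_s⁴ = (1269)⁴ − (904)⁴ = 2.59×10^12 − 6.68×10^11 = 1.93×10^12 K⁴.
Q = 0.823 × 5.67×10⁻⁸ × 0.0210 × 1.93×10^12 = 1890 W.

Q ≈ 1890 W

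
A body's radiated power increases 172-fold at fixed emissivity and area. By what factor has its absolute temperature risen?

factor ≈ 3.62

P ∝ T⁴ ⇒ T ∝ P^(1/4), so T scales by (172)^(1/4) = 3.62.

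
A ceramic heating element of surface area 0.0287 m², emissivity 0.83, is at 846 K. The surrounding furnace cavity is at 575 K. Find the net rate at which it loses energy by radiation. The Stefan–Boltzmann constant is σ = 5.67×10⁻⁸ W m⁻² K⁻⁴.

Q = εσA(T⁴ − T_s⁴). T⁴ − T_s⁴ = (846)⁴ − (575)⁴ = 5.12×10^11 − 1.09×10^11 = 4.03×10^11 K⁴.
Q = 0.83 × 5.67×10⁻⁸ × 0.0287 × 4.03×10^11 = 544 W.

Q ≈ 544 W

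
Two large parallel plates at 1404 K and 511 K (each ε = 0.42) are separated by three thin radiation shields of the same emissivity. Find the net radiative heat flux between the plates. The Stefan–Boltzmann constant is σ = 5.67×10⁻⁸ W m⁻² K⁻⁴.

q ≈ 14400 W/m²

Each of the 4 gaps contributes resistance (2/ε − 1) = 2/0.42 − 1 = 3.762; total = 15.05.
q = σ(T₁⁴ − T₂⁴) / 15.05 = 5.67×10⁻⁸ × 3.82×10^12 / 15.05 = 14400 W/m².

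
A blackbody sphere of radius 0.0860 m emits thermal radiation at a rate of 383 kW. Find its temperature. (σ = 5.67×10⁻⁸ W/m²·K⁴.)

A = 4πr² = 4π × (0.0860)² = 0.0929 m².
From P = σAT⁴, T = (P / σA)^(1/4) = (3.83×10^5 / (5.67×10⁻⁸ × 0.0929))^(1/4).
T = (7.27×10^13)^(1/4) = 2920 K.

T ≈ 2920 K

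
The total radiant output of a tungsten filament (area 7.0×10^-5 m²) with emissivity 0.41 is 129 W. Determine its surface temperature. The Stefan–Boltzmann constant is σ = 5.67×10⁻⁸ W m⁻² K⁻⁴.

T ≈ 2980 K

From P = εσAT⁴, T = (P / εσA)^(1/4) = (129 / (0.41 × 5.67×10⁻⁸ × 7.00×10^-5))^(1/4).
T = (7.93×10^13)^(1/4) = 2980 K.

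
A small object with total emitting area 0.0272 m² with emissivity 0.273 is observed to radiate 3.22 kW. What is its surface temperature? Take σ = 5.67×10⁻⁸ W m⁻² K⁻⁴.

From P = εσAT⁴, T = (P / εσA)^(1/4) = (3220 / (0.273 × 5.67×10⁻⁸ × 0.0272))^(1/4).
T = (7.65×10^12)^(1/4) = 1660 K.

T ≈ 1660 K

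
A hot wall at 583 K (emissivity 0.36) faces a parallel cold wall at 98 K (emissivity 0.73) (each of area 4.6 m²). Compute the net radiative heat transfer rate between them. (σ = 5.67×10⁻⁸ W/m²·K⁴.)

For two large parallel gray plates, q = σ(T₁⁴ − T₂⁴) / (1/ε₁ + 1/ε₂ − 1).
1/ε₁ + 1/ε₂ − 1 = 1/0.36 + 1/0.73 − 1 = 3.148.
T₁⁴ − T₂⁴ = 1.16×10^11 − 9.22×10^7 = 1.15×10^11 K⁴.
q = 5.67×10⁻⁸ × 1.15×10^11 / 3.148 = 2080 W/m².
Q = q·A = 2080 × 4.6 = 9560 W.

Q ≈ 9560 W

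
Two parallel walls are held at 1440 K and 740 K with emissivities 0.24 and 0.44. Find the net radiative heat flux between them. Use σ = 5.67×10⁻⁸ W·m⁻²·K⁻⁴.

For two large parallel gray plates, q = σ(T₁⁴ − T₂⁴) / (1/ε₁ + 1/ε₂ − 1).
1/ε₁ + 1/ε₂ − 1 = 1/0.24 + 1/0.44 − 1 = 5.439.
T₁⁴ − T₂⁴ = 4.30×10^12 − 3.00×10^11 = 4.00×10^12 K⁴.
q = 5.67×10⁻⁸ × 4.00×10^12 / 5.439 = 41700 W/m².

q ≈ 41700 W/m²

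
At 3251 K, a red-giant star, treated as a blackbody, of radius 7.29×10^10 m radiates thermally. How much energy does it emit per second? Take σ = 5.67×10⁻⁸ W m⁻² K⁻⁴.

P ≈ 4.23×10^29 W

A = 4πr² = 4π × (7.29×10^10)² = 6.68×10^22 m².
P = σAT⁴ = 5.67×10⁻⁸ × 6.68×10^22 × (3251)⁴ = 5.67×10⁻⁸ × 6.68×10^22 × 1.12×10^14.
P = 4.23×10^29 W.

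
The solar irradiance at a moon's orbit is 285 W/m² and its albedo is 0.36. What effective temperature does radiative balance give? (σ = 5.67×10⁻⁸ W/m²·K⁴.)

Power absorbed = (1−a)S·πR²; power emitted = 4πR²σT⁴. Equating and cancelling πR²:
T = ((1−a)S / 4σ)^(1/4) = (182 / (4 × 5.67×10⁻⁸))^(1/4) = (8.04×10^8)^(1/4).
T = 168 K.

T ≈ 168 K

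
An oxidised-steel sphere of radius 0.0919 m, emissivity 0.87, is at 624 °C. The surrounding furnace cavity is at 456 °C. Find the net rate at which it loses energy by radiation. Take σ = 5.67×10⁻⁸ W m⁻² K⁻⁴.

A = 4πr² = 4π × (0.0919)² = 0.106 m².
Convert: 624 °C = 897 K; 456 °C = 729 K.
Q = εσA(T⁴ − T_s⁴). T⁴ − T_s⁴ = (897)⁴ − (729)⁴ = 6.47×10^11 − 2.82×10^11 = 3.65×10^11 K⁴.
Q = 0.87 × 5.67×10⁻⁸ × 0.106 × 3.65×10^11 = 1910 W.

Q ≈ 1910 W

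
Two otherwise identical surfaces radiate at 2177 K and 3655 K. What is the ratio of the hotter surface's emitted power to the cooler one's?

ratio ≈ 7.95

P ∝ T⁴, so the ratio is (3655/2177)⁴ = (1.679)⁴ = 7.95.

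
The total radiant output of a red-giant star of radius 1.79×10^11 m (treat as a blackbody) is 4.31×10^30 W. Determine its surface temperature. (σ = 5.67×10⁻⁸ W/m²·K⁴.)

T ≈ 3710 K

A = 4πr² = 4π × (1.79×10^11)² = 4.03×10^23 m².
From P = σAT⁴, T = (P / σA)^(1/4) = (4.31×10^30 / (5.67×10⁻⁸ × 4.03×10^23))^(1/4).
T = (1.89×10^14)^(1/4) = 3710 K.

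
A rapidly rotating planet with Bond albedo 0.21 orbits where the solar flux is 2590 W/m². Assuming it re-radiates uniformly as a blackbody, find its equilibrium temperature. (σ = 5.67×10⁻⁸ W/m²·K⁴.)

T ≈ 308 K

Power absorbed = (1−a)S·πR²; power emitted = 4πR²σT⁴. Equating and cancelling πR²:
T = ((1−a)S / 4σ)^(1/4) = (2050 / (4 × 5.67×10⁻⁸))^(1/4) = (9.02×10^9)^(1/4).
T = 308 K.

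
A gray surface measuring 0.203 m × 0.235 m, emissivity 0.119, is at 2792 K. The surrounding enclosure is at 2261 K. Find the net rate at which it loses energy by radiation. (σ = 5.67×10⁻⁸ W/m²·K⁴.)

A = 0.203 × 0.235 = 0.0477 m².
Q = εσA(T⁴ − T_s⁴). T⁴ − T_s⁴ = (2792)⁴ − (2261)⁴ = 6.08×10^13 − 2.61×10^13 = 3.46×10^13 K⁴.
Q = 0.119 × 5.67×10⁻⁸ × 0.0477 × 3.46×10^13 = 11100 W.

Q ≈ 11100 W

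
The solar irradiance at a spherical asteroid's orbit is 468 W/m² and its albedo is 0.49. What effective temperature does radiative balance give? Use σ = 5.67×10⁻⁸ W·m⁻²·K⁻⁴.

T ≈ 180 K

Power absorbed = (1−a)S·πR²; power emitted = 4πR²σT⁴. Equating and cancelling πR²:
T = ((1−a)S / 4σ)^(1/4) = (239 / (4 × 5.67×10⁻⁸))^(1/4) = (1.05×10^9)^(1/4).
T = 180 K.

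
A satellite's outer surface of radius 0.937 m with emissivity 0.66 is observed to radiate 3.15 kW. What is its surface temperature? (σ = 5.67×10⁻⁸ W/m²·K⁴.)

A = 4πr² = 4π × (0.937)² = 11.0 m².
From P = εσAT⁴, T = (P / εσA)^(1/4) = (3150 / (0.66 × 5.67×10⁻⁸ × 11.0))^(1/4).
T = (7.63×10^9)^(1/4) = 296 K.

T ≈ 296 K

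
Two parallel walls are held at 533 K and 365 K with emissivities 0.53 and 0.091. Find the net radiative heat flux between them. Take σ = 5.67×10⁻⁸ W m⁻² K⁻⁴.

For two large parallel gray plates, q = σ(T₁⁴ − T₂⁴) / (1/ε₁ + 1/ε₂ − 1).
1/ε₁ + 1/ε₂ − 1 = 1/0.53 + 1/0.091 − 1 = 11.88.
T₁⁴ − T₂⁴ = 8.07×10^10 − 1.77×10^10 = 6.30×10^10 K⁴.
q = 5.67×10⁻⁸ × 6.30×10^10 / 11.88 = 301 W/m².

q ≈ 301 W/m²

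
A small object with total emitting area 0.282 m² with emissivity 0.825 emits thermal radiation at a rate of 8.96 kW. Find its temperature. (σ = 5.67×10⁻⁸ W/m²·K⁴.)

T ≈ 908 K

From P = εσAT⁴, T = (P / εσA)^(1/4) = (8960 / (0.825 × 5.67×10⁻⁸ × 0.282))^(1/4).
T = (6.79×10^11)^(1/4) = 908 K.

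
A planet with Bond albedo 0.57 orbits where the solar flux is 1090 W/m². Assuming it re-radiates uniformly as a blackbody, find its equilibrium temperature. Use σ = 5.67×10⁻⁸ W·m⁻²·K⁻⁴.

Power absorbed = (1−a)S·πR²; power emitted = 4πR²σT⁴. Equating and cancelling πR²:
T = ((1−a)S / 4σ)^(1/4) = (469 / (4 × 5.67×10⁻⁸))^(1/4) = (2.07×10^9)^(1/4).
T = 213 K.

T ≈ 213 K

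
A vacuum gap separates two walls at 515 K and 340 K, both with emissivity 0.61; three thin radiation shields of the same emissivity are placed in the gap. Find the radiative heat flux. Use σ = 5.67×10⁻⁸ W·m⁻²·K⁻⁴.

q ≈ 354 W/m²

Each of the 4 gaps contributes resistance (2/ε − 1) = 2/0.61 − 1 = 2.279; total = 9.115.
q = σ(T₁⁴ − T₂⁴) / 9.115 = 5.67×10⁻⁸ × 5.70×10^10 / 9.115 = 354 W/m².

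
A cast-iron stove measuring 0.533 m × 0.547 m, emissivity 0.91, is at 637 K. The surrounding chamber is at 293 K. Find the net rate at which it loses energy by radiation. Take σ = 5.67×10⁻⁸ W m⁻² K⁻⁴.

A = 0.533 × 0.547 = 0.292 m².
Q = εσA(T⁴ − T_s⁴). T⁴ − T_s⁴ = (637)⁴ − (293)⁴ = 1.65×10^11 − 7.37×10^9 = 1.57×10^11 K⁴.
Q = 0.91 × 5.67×10⁻⁸ × 0.292 × 1.57×10^11 = 2370 W.

Q ≈ 2370 W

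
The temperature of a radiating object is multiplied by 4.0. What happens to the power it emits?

factor ≈ 256

P ∝ T⁴, so the power scales as (4.0)⁴ = 256.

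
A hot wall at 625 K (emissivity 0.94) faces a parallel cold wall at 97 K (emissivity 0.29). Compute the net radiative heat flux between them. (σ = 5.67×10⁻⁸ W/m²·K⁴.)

q ≈ 2460 W/m²

For two large parallel gray plates, q = σ(T₁⁴ − T₂⁴) / (1/ε₁ + 1/ε₂ − 1).
1/ε₁ + 1/ε₂ − 1 = 1/0.94 + 1/0.29 − 1 = 3.512.
T₁⁴ − T₂⁴ = 1.53×10^11 − 8.85×10^7 = 1.52×10^11 K⁴.
q = 5.67×10⁻⁸ × 1.52×10^11 / 3.512 = 2460 W/m².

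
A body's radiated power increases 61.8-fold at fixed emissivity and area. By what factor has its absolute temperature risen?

P ∝ T⁴ ⇒ T ∝ P^(1/4), so T scales by (61.8)^(1/4) = 2.80.

factor ≈ 2.80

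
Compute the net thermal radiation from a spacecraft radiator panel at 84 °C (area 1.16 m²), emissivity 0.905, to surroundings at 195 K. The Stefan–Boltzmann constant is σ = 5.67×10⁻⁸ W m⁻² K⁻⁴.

Q ≈ 881 W

Convert: 84 °C = 357 K.
Q = εσA(T⁴ − T_s⁴). T⁴ − T_s⁴ = (357)⁴ − (195)⁴ = 1.62×10^10 − 1.45×10^9 = 1.48×10^10 K⁴.
Q = 0.905 × 5.67×10⁻⁸ × 1.16 × 1.48×10^10 = 881 W.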